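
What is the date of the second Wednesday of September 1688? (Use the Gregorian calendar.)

September 8, 1688

September 1, 1688 is a Wednesday.
The first Wednesday is therefore September 1 (same day).
The second Wednesday is 1 + 1×7 = September 8.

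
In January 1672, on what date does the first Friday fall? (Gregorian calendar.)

January 1, 1672 is a Friday.
The first Friday is therefore January 1 (same day).

January 1, 1672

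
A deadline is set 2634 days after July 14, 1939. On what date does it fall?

+366 (one year; includes Feb 29, 1940) → Jul 14, 1940 (2268 left).
+365 (one year) → Jul 14, 1941 (1903 left).
+365 (one year) → Jul 14, 1942 (1538 left).
+365 (one year) → Jul 14, 1943 (1173 left).
+366 (one year; includes Feb 29, 1944) → Jul 14, 1944 (807 left).
+365 (one year) → Jul 14, 1945 (442 left).
+365 (one year) → Jul 14, 1946 (77 left).
Jul has 31 days: +18 → Aug 1, 1946 (59 left).
Aug has 31 days: +31 → Sep 1, 1946 (28 left).
+28 → Sep 29, 1946.

September 29, 1946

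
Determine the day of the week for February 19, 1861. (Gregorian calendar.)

Tuesday

Doomsday rule: the anchor day for the 1800s is Friday. For year 61: 61÷12 = 5 r 1, and 1÷4 = 0, so 5+1+0 = 6.
Friday + 6 ≡ Thursday — that's 1861's doomsday.
In February the doomsday date is Feb 28 (1861 is not a leap year).
Feb 19 is 9 days before Feb 28; 9 mod 7 = 2, so Thursday − 2 = Tuesday.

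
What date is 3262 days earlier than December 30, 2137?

−365 (one year) → Dec 30, 2136 (2897 left).
−366 (one year; includes Feb 29, 2136) → Dec 30, 2135 (2531 left).
−365 (one year) → Dec 30, 2134 (2166 left).
−365 (one year) → Dec 30, 2133 (1801 left).
−365 (one year) → Dec 30, 2132 (1436 left).
−366 (one year; includes Feb 29, 2132) → Dec 30, 2131 (1070 left).
−365 (one year) → Dec 30, 2130 (705 left).
−365 (one year) → Dec 30, 2129 (340 left).
−30 → Nov 30, 2129 (end of Nov, 30 days; 310 left).
−30 → Oct 31, 2129 (end of Oct, 31 days; 280 left).
−31 → Sep 30, 2129 (end of Sep, 30 days; 249 left).
−30 → Aug 31, 2129 (end of Aug, 31 days; 219 left).
−31 → Jul 31, 2129 (end of Jul, 31 days; 188 left).
−31 → Jun 30, 2129 (end of Jun, 30 days; 157 left).
−30 → May 31, 2129 (end of May, 31 days; 127 left).
−31 → Apr 30, 2129 (end of Apr, 30 days; 96 left).
−30 → Mar 31, 2129 (end of Mar, 31 days; 66 left).
−31 → Feb 28, 2129 (end of Feb, 28 days; 35 left).
−28 → Jan 31, 2129 (end of Jan, 31 days; 7 left).
−7 → Jan 24, 2129.

January 24, 2129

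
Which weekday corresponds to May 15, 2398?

Friday

Doomsday rule: the anchor day for the 2300s is Wednesday. For year 98: 98÷12 = 8 r 2, and 2÷4 = 0, so 8+2+0 = 10.
Wednesday + 10 ≡ Saturday — that's 2398's doomsday.
In May the doomsday date is May 9.
May 15 is 6 days after May 9; 6 mod 7 = 6, so Saturday + 6 = Friday.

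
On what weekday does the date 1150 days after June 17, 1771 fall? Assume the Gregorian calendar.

Wednesday

First find the weekday of Jun 17, 1771. Doomsday rule: the anchor day for the 1700s is Sunday. For year 71: 71÷12 = 5 r 11, and 11÷4 = 2, so 5+11+2 = 18.
Sunday + 18 ≡ Thursday — that's 1771's doomsday.
In June the doomsday date is Jun 6.
Jun 17 is 11 days after Jun 6; 11 mod 7 = 4, so Thursday + 4 = Monday.
1150 mod 7 = 2, so 1150 days after a Monday is Monday + 2 = Wednesday.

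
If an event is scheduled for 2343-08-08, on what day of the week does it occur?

Sunday

Doomsday rule: the anchor day for the 2300s is Wednesday. For year 43: 43÷12 = 3 r 7, and 7÷4 = 1, so 3+7+1 = 11.
Wednesday + 11 ≡ Sunday — that's 2343's doomsday.
In August the doomsday date is Aug 8.
Aug 8 is the doomsday itself: Sunday.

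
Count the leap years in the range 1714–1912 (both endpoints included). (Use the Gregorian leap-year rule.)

Multiples of 4 in [1714,1912]: 50.
Of those, multiples of 100: 2 (not leap unless ÷400).
Multiples of 400: 0.
Leap years = 50 − 2 + 0 = 48.

48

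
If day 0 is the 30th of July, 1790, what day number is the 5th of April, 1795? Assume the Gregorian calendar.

1710

Jul 30, 1790 → Jul 30, 1791: 365 days.
Jul 30, 1791 → Jul 30, 1792: 366 days (Feb 29, 1792 is in that span).
Jul 30, 1792 → Jul 30, 1793: 365 days.
Jul 30, 1793 → Jul 30, 1794: 365 days.
Jul 30, 1794 → Aug 30, 1794: 31 days (July has 31).
Aug 30, 1794 → Sep 30, 1794: 31 days (August has 31).
Sep 30, 1794 → Oct 30, 1794: 30 days (September has 30).
Oct 30, 1794 → Nov 30, 1794: 31 days (October has 31).
Nov 30, 1794 → Dec 30, 1794: 30 days (November has 30).
Dec 30, 1794 → Jan 30, 1795: 31 days (December has 31).
Jan 30, 1795 → Feb 28, 1795: 29 days (January has 31).
Feb 28, 1795 → Mar 28, 1795: 28 days (February has 28).
Mar 28, 1795 → Apr 5, 1795: 8 days.
Total: 1710 days.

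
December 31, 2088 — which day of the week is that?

Friday

Doomsday rule: the anchor day for the 2000s is Tuesday. For year 88: 88÷12 = 7 r 4, and 4÷4 = 1, so 7+4+1 = 12.
Tuesday + 12 ≡ Sunday — that's 2088's doomsday.
In December the doomsday date is Dec 12.
Dec 31 is 19 days after Dec 12; 19 mod 7 = 5, so Sunday + 5 = Friday.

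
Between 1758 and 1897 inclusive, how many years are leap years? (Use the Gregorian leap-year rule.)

Multiples of 4 in [1758,1897]: 35.
Of those, multiples of 100: 1 (not leap unless ÷400).
Multiples of 400: 0.
Leap years = 35 − 1 + 0 = 34.

34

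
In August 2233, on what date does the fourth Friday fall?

August 23, 2233

August 1, 2233 is a Thursday.
The first Friday is therefore August 2 (1 days later).
The fourth Friday is 2 + 3×7 = August 23.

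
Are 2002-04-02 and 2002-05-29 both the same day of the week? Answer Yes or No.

From Apr 2, 2002 to May 29, 2002 is 57 days.
57 mod 7 = 1, so they are different weekdays.
(Apr 2, 2002 is a Tuesday; May 29, 2002 is a Wednesday.)

No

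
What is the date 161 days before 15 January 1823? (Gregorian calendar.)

−15 → Dec 31, 1822 (end of Dec, 31 days; 146 left).
−31 → Nov 30, 1822 (end of Nov, 30 days; 115 left).
−30 → Oct 31, 1822 (end of Oct, 31 days; 85 left).
−31 → Sep 30, 1822 (end of Sep, 30 days; 54 left).
−30 → Aug 31, 1822 (end of Aug, 31 days; 24 left).
−24 → Aug 7, 1822.

August 7, 1822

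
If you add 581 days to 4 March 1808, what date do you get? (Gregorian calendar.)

October 6, 1809

+365 (one year) → Mar 4, 1809 (216 left).
Mar has 31 days: +28 → Apr 1, 1809 (188 left).
Apr has 30 days: +30 → May 1, 1809 (158 left).
May has 31 days: +31 → Jun 1, 1809 (127 left).
Jun has 30 days: +30 → Jul 1, 1809 (97 left).
Jul has 31 days: +31 → Aug 1, 1809 (66 left).
Aug has 31 days: +31 → Sep 1, 1809 (35 left).
Sep has 30 days: +30 → Oct 1, 1809 (5 left).
+5 → Oct 6, 1809.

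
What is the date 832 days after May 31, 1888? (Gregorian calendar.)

September 10, 1890

+365 (one year) → May 31, 1889 (467 left).
+365 (one year) → May 31, 1890 (102 left).
May has 31 days: +1 → Jun 1, 1890 (101 left).
Jun has 30 days: +30 → Jul 1, 1890 (71 left).
Jul has 31 days: +31 → Aug 1, 1890 (40 left).
Aug has 31 days: +31 → Sep 1, 1890 (9 left).
+9 → Sep 10, 1890.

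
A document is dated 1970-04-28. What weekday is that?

Tuesday

Doomsday rule: the anchor day for the 1900s is Wednesday. For year 70: 70÷12 = 5 r 10, and 10÷4 = 2, so 5+10+2 = 17.
Wednesday + 17 ≡ Saturday — that's 1970's doomsday.
In April the doomsday date is Apr 4.
Apr 28 is 24 days after Apr 4; 24 mod 7 = 3, so Saturday + 3 = Tuesday.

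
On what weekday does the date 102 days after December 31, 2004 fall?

Dec 31, 2004 is a Friday.
102 mod 7 = 4, so 102 days after a Friday is Friday + 4 = Tuesday.

Tuesday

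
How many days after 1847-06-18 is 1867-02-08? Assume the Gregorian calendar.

7175

Jun 18, 1847 → Jun 18, 1848: 366 days (Feb 29, 1848 is in that span).
Jun 18, 1848 → Jun 18, 1849: 365 days.
Jun 18, 1849 → Jun 18, 1850: 365 days.
Jun 18, 1850 → Jun 18, 1851: 365 days.
Jun 18, 1851 → Jun 18, 1852: 366 days (Feb 29, 1852 is in that span).
Jun 18, 1852 → Jun 18, 1853: 365 days.
Jun 18, 1853 → Jun 18, 1854: 365 days.
Jun 18, 1854 → Jun 18, 1855: 365 days.
Jun 18, 1855 → Jun 18, 1856: 366 days (Feb 29, 1856 is in that span).
Jun 18, 1856 → Jun 18, 1857: 365 days.
Jun 18, 1857 → Jun 18, 1858: 365 days.
Jun 18, 1858 → Jun 18, 1859: 365 days.
Jun 18, 1859 → Jun 18, 1860: 366 days (Feb 29, 1860 is in that span).
Jun 18, 1860 → Jun 18, 1861: 365 days.
Jun 18, 1861 → Jun 18, 1862: 365 days.
Jun 18, 1862 → Jun 18, 1863: 365 days.
Jun 18, 1863 → Jun 18, 1864: 366 days (Feb 29, 1864 is in that span).
Jun 18, 1864 → Jun 18, 1865: 365 days.
Jun 18, 1865 → Jun 18, 1866: 365 days.
Jun 18, 1866 → Jul 18, 1866: 30 days (June has 30).
Jul 18, 1866 → Aug 18, 1866: 31 days (July has 31).
Aug 18, 1866 → Sep 18, 1866: 31 days (August has 31).
Sep 18, 1866 → Oct 18, 1866: 30 days (September has 30).
Oct 18, 1866 → Nov 18, 1866: 31 days (October has 31).
Nov 18, 1866 → Dec 18, 1866: 30 days (November has 30).
Dec 18, 1866 → Jan 18, 1867: 31 days (December has 31).
Jan 18, 1867 → Feb 8, 1867: 21 days.
Total: 7175 days.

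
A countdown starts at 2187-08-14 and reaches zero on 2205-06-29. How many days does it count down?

Aug 14, 2187 → Aug 14, 2188: 366 days (Feb 29, 2188 is in that span).
Aug 14, 2188 → Aug 14, 2189: 365 days.
Aug 14, 2189 → Aug 14, 2190: 365 days.
Aug 14, 2190 → Aug 14, 2191: 365 days.
Aug 14, 2191 → Aug 14, 2192: 366 days (Feb 29, 2192 is in that span).
Aug 14, 2192 → Aug 14, 2193: 365 days.
Aug 14, 2193 → Aug 14, 2194: 365 days.
Aug 14, 2194 → Aug 14, 2195: 365 days.
Aug 14, 2195 → Aug 14, 2196: 366 days (Feb 29, 2196 is in that span).
Aug 14, 2196 → Aug 14, 2197: 365 days.
Aug 14, 2197 → Aug 14, 2198: 365 days.
Aug 14, 2198 → Aug 14, 2199: 365 days.
Aug 14, 2199 → Aug 14, 2200: 365 days.
Aug 14, 2200 → Aug 14, 2201: 365 days.
Aug 14, 2201 → Aug 14, 2202: 365 days.
Aug 14, 2202 → Aug 14, 2203: 365 days.
Aug 14, 2203 → Aug 14, 2204: 366 days (Feb 29, 2204 is in that span).
Aug 14, 2204 → Sep 14, 2204: 31 days (August has 31).
Sep 14, 2204 → Oct 14, 2204: 30 days (September has 30).
Oct 14, 2204 → Nov 14, 2204: 31 days (October has 31).
Nov 14, 2204 → Dec 14, 2204: 30 days (November has 30).
Dec 14, 2204 → Jan 14, 2205: 31 days (December has 31).
Jan 14, 2205 → Feb 14, 2205: 31 days (January has 31).
Feb 14, 2205 → Mar 14, 2205: 28 days (February has 28).
Mar 14, 2205 → Apr 14, 2205: 31 days (March has 31).
Apr 14, 2205 → May 14, 2205: 30 days (April has 30).
May 14, 2205 → Jun 14, 2205: 31 days (May has 31).
Jun 14, 2205 → Jun 29, 2205: 15 days.
Total: 6528 days.

6528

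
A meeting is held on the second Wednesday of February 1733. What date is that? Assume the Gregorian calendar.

February 11, 1733

February 1, 1733 is a Sunday.
The first Wednesday is therefore February 4 (3 days later).
The second Wednesday is 4 + 1×7 = February 11.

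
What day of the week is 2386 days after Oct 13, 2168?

Wednesday

Oct 13, 2168 is a Thursday.
2386 mod 7 = 6, so 2386 days after a Thursday is Thursday + 6 = Wednesday.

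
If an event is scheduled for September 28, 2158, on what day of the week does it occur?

Thursday

Doomsday rule: the anchor day for the 2100s is Sunday. For year 58: 58÷12 = 4 r 10, and 10÷4 = 2, so 4+10+2 = 16.
Sunday + 16 ≡ Tuesday — that's 2158's doomsday.
In September the doomsday date is Sep 5.
Sep 28 is 23 days after Sep 5; 23 mod 7 = 2, so Tuesday + 2 = Thursday.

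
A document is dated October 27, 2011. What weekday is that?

Doomsday rule: the anchor day for the 2000s is Tuesday. For year 11: 11÷12 = 0 r 11, and 11÷4 = 2, so 0+11+2 = 13.
Tuesday + 13 ≡ Monday — that's 2011's doomsday.
In October the doomsday date is Oct 10.
Oct 27 is 17 days after Oct 10; 17 mod 7 = 3, so Monday + 3 = Thursday.

Thursday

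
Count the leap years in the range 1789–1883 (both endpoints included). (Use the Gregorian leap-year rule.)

22

Multiples of 4 in [1789,1883]: 23.
Of those, multiples of 100: 1 (not leap unless ÷400).
Multiples of 400: 0.
Leap years = 23 − 1 + 0 = 22.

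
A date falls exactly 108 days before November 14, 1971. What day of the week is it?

First find the weekday of Nov 14, 1971. Doomsday rule: the anchor day for the 1900s is Wednesday. For year 71: 71÷12 = 5 r 11, and 11÷4 = 2, so 5+11+2 = 18.
Wednesday + 18 ≡ Sunday — that's 1971's doomsday.
In November the doomsday date is Nov 7.
Nov 14 is 7 days after Nov 7; 7 mod 7 = 0, so Sunday + 0 = Sunday.
108 mod 7 = 3, so 108 days before a Sunday is Sunday − 3 = Thursday.

Thursday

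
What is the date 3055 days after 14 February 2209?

June 27, 2217

+365 (one year) → Feb 14, 2210 (2690 left).
+365 (one year) → Feb 14, 2211 (2325 left).
+365 (one year) → Feb 14, 2212 (1960 left).
+366 (one year; includes Feb 29, 2212) → Feb 14, 2213 (1594 left).
+365 (one year) → Feb 14, 2214 (1229 left).
+365 (one year) → Feb 14, 2215 (864 left).
+365 (one year) → Feb 14, 2216 (499 left).
+366 (one year; includes Feb 29, 2216) → Feb 14, 2217 (133 left).
Feb has 28 days: +15 → Mar 1, 2217 (118 left).
Mar has 31 days: +31 → Apr 1, 2217 (87 left).
Apr has 30 days: +30 → May 1, 2217 (57 left).
May has 31 days: +31 → Jun 1, 2217 (26 left).
+26 → Jun 27, 2217.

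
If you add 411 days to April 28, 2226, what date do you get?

+365 (one year) → Apr 28, 2227 (46 left).
Apr has 30 days: +3 → May 1, 2227 (43 left).
May has 31 days: +31 → Jun 1, 2227 (12 left).
+12 → Jun 13, 2227.

June 13, 2227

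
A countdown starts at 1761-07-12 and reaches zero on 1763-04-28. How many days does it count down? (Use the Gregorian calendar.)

Jul 12, 1761 → Jul 12, 1762: 365 days.
Jul 12, 1762 → Aug 12, 1762: 31 days (July has 31).
Aug 12, 1762 → Sep 12, 1762: 31 days (August has 31).
Sep 12, 1762 → Oct 12, 1762: 30 days (September has 30).
Oct 12, 1762 → Nov 12, 1762: 31 days (October has 31).
Nov 12, 1762 → Dec 12, 1762: 30 days (November has 30).
Dec 12, 1762 → Jan 12, 1763: 31 days (December has 31).
Jan 12, 1763 → Feb 12, 1763: 31 days (January has 31).
Feb 12, 1763 → Mar 12, 1763: 28 days (February has 28).
Mar 12, 1763 → Apr 12, 1763: 31 days (March has 31).
Apr 12, 1763 → Apr 28, 1763: 16 days.
Total: 655 days.

655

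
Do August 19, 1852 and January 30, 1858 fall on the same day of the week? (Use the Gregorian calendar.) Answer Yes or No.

From Aug 19, 1852 to Jan 30, 1858 is 1990 days.
1990 mod 7 = 2, so they are different weekdays.
(Aug 19, 1852 is a Thursday; Jan 30, 1858 is a Saturday.)

No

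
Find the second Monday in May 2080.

May 13, 2080

May 1, 2080 is a Wednesday.
The first Monday is therefore May 6 (5 days later).
The second Monday is 6 + 1×7 = May 13.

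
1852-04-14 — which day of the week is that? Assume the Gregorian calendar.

Doomsday rule: the anchor day for the 1800s is Friday. For year 52: 52÷12 = 4 r 4, and 4÷4 = 1, so 4+4+1 = 9.
Friday + 9 ≡ Sunday — that's 1852's doomsday.
In April the doomsday date is Apr 4.
Apr 14 is 10 days after Apr 4; 10 mod 7 = 3, so Sunday + 3 = Wednesday.

Wednesday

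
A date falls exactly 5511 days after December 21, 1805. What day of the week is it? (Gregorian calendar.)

Dec 21, 1805 is a Saturday.
5511 mod 7 = 2, so 5511 days after a Saturday is Saturday + 2 = Monday.

Monday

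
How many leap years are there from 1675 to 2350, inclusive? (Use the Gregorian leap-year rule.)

163

Multiples of 4 in [1675,2350]: 169.
Of those, multiples of 100: 7 (not leap unless ÷400).
Multiples of 400: 1.
Leap years = 169 − 7 + 1 = 163.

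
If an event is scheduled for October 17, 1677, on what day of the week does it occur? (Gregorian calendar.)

Doomsday rule: the anchor day for the 1600s is Tuesday. For year 77: 77÷12 = 6 r 5, and 5÷4 = 1, so 6+5+1 = 12.
Tuesday + 12 ≡ Sunday — that's 1677's doomsday.
In October the doomsday date is Oct 10.
Oct 17 is 7 days after Oct 10; 7 mod 7 = 0, so Sunday + 0 = Sunday.

Sunday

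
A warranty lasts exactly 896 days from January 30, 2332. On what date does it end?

+366 (one year; includes Feb 29, 2332) → Jan 30, 2333 (530 left).
+365 (one year) → Jan 30, 2334 (165 left).
Jan has 31 days: +2 → Feb 1, 2334 (163 left).
Feb has 28 days: +28 → Mar 1, 2334 (135 left).
Mar has 31 days: +31 → Apr 1, 2334 (104 left).
Apr has 30 days: +30 → May 1, 2334 (74 left).
May has 31 days: +31 → Jun 1, 2334 (43 left).
Jun has 30 days: +30 → Jul 1, 2334 (13 left).
+13 → Jul 14, 2334.

July 14, 2334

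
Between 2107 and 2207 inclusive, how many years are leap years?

Multiples of 4 in [2107,2207]: 25.
Of those, multiples of 100: 1 (not leap unless ÷400).
Multiples of 400: 0.
Leap years = 25 − 1 + 0 = 24.

24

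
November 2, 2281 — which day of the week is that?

Doomsday rule: the anchor day for the 2200s is Friday. For year 81: 81÷12 = 6 r 9, and 9÷4 = 2, so 6+9+2 = 17.
Friday + 17 ≡ Monday — that's 2281's doomsday.
In November the doomsday date is Nov 7.
Nov 2 is 5 days before Nov 7; 5 mod 7 = 5, so Monday − 5 = Wednesday.

Wednesday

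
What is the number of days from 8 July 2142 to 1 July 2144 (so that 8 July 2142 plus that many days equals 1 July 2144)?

Jul 8, 2142 → Jul 8, 2143: 365 days.
Jul 8, 2143 → Aug 8, 2143: 31 days (July has 31).
Aug 8, 2143 → Sep 8, 2143: 31 days (August has 31).
Sep 8, 2143 → Oct 8, 2143: 30 days (September has 30).
Oct 8, 2143 → Nov 8, 2143: 31 days (October has 31).
Nov 8, 2143 → Dec 8, 2143: 30 days (November has 30).
Dec 8, 2143 → Jan 8, 2144: 31 days (December has 31).
Jan 8, 2144 → Feb 8, 2144: 31 days (January has 31).
Feb 8, 2144 → Mar 8, 2144: 29 days (February has 29).
Mar 8, 2144 → Apr 8, 2144: 31 days (March has 31).
Apr 8, 2144 → May 8, 2144: 30 days (April has 30).
May 8, 2144 → Jun 8, 2144: 31 days (May has 31).
Jun 8, 2144 → Jul 1, 2144: 23 days.
Total: 724 days.

724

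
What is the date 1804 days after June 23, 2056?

June 1, 2061

+365 (one year) → Jun 23, 2057 (1439 left).
+365 (one year) → Jun 23, 2058 (1074 left).
+365 (one year) → Jun 23, 2059 (709 left).
+366 (one year; includes Feb 29, 2060) → Jun 23, 2060 (343 left).
Jun has 30 days: +8 → Jul 1, 2060 (335 left).
Jul has 31 days: +31 → Aug 1, 2060 (304 left).
Aug has 31 days: +31 → Sep 1, 2060 (273 left).
Sep has 30 days: +30 → Oct 1, 2060 (243 left).
Oct has 31 days: +31 → Nov 1, 2060 (212 left).
Nov has 30 days: +30 → Dec 1, 2060 (182 left).
Dec has 31 days: +31 → Jan 1, 2061 (151 left).
Jan has 31 days: +31 → Feb 1, 2061 (120 left).
Feb has 28 days: +28 → Mar 1, 2061 (92 left).
Mar has 31 days: +31 → Apr 1, 2061 (61 left).
Apr has 30 days: +30 → May 1, 2061 (31 left).
May has 31 days: +31 → Jun 1, 2061 (0 left).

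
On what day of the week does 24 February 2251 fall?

Monday

Doomsday rule: the anchor day for the 2200s is Friday. For year 51: 51÷12 = 4 r 3, and 3÷4 = 0, so 4+3+0 = 7.
Friday + 7 ≡ Friday — that's 2251's doomsday.
In February the doomsday date is Feb 28 (2251 is not a leap year).
Feb 24 is 4 days before Feb 28; 4 mod 7 = 4, so Friday − 4 = Monday.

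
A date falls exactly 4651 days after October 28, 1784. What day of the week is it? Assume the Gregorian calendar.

Oct 28, 1784 is a Thursday.
4651 mod 7 = 3, so 4651 days after a Thursday is Thursday + 3 = Sunday.

Sunday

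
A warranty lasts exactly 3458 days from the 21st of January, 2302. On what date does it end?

July 11, 2311

+365 (one year) → Jan 21, 2303 (3093 left).
+365 (one year) → Jan 21, 2304 (2728 left).
+366 (one year; includes Feb 29, 2304) → Jan 21, 2305 (2362 left).
+365 (one year) → Jan 21, 2306 (1997 left).
+365 (one year) → Jan 21, 2307 (1632 left).
+365 (one year) → Jan 21, 2308 (1267 left).
+366 (one year; includes Feb 29, 2308) → Jan 21, 2309 (901 left).
+365 (one year) → Jan 21, 2310 (536 left).
+365 (one year) → Jan 21, 2311 (171 left).
Jan has 31 days: +11 → Feb 1, 2311 (160 left).
Feb has 28 days: +28 → Mar 1, 2311 (132 left).
Mar has 31 days: +31 → Apr 1, 2311 (101 left).
Apr has 30 days: +30 → May 1, 2311 (71 left).
May has 31 days: +31 → Jun 1, 2311 (40 left).
Jun has 30 days: +30 → Jul 1, 2311 (10 left).
+10 → Jul 11, 2311.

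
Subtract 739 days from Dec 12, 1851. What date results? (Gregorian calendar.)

December 3, 1849

−365 (one year) → Dec 12, 1850 (374 left).
−12 → Nov 30, 1850 (end of Nov, 30 days; 362 left).
−30 → Oct 31, 1850 (end of Oct, 31 days; 332 left).
−31 → Sep 30, 1850 (end of Sep, 30 days; 301 left).
−30 → Aug 31, 1850 (end of Aug, 31 days; 271 left).
−31 → Jul 31, 1850 (end of Jul, 31 days; 240 left).
−31 → Jun 30, 1850 (end of Jun, 30 days; 209 left).
−30 → May 31, 1850 (end of May, 31 days; 179 left).
−31 → Apr 30, 1850 (end of Apr, 30 days; 148 left).
−30 → Mar 31, 1850 (end of Mar, 31 days; 118 left).
−31 → Feb 28, 1850 (end of Feb, 28 days; 87 left).
−28 → Jan 31, 1850 (end of Jan, 31 days; 59 left).
−31 → Dec 31, 1849 (end of Dec, 31 days; 28 left).
−28 → Dec 3, 1849.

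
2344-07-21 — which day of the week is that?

Doomsday rule: the anchor day for the 2300s is Wednesday. For year 44: 44÷12 = 3 r 8, and 8÷4 = 2, so 3+8+2 = 13.
Wednesday + 13 ≡ Tuesday — that's 2344's doomsday.
In July the doomsday date is Jul 11.
Jul 21 is 10 days after Jul 11; 10 mod 7 = 3, so Tuesday + 3 = Friday.

Friday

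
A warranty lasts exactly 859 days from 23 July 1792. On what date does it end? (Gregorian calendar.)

November 29, 1794

+365 (one year) → Jul 23, 1793 (494 left).
+365 (one year) → Jul 23, 1794 (129 left).
Jul has 31 days: +9 → Aug 1, 1794 (120 left).
Aug has 31 days: +31 → Sep 1, 1794 (89 left).
Sep has 30 days: +30 → Oct 1, 1794 (59 left).
Oct has 31 days: +31 → Nov 1, 1794 (28 left).
+28 → Nov 29, 1794.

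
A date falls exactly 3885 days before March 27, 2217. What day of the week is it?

First find the weekday of Mar 27, 2217. Doomsday rule: the anchor day for the 2200s is Friday. For year 17: 17÷12 = 1 r 5, and 5÷4 = 1, so 1+5+1 = 7.
Friday + 7 ≡ Friday — that's 2217's doomsday.
In March the doomsday date is Mar 14.
Mar 27 is 13 days after Mar 14; 13 mod 7 = 6, so Friday + 6 = Thursday.
3885 mod 7 = 0, so 3885 days before a Thursday is Thursday − 0 = Thursday.

Thursday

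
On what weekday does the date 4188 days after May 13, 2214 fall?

May 13, 2214 is a Friday.
4188 mod 7 = 2, so 4188 days after a Friday is Friday + 2 = Sunday.

Sunday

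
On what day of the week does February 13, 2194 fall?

Doomsday rule: the anchor day for the 2100s is Sunday. For year 94: 94÷12 = 7 r 10, and 10÷4 = 2, so 7+10+2 = 19.
Sunday + 19 ≡ Friday — that's 2194's doomsday.
In February the doomsday date is Feb 28 (2194 is not a leap year).
Feb 13 is 15 days before Feb 28; 15 mod 7 = 1, so Friday − 1 = Thursday.

Thursday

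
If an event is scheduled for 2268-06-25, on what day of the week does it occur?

Thursday

Doomsday rule: the anchor day for the 2200s is Friday. For year 68: 68÷12 = 5 r 8, and 8÷4 = 2, so 5+8+2 = 15.
Friday + 15 ≡ Saturday — that's 2268's doomsday.
In June the doomsday date is Jun 6.
Jun 25 is 19 days after Jun 6; 19 mod 7 = 5, so Saturday + 5 = Thursday.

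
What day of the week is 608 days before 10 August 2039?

Thursday

First find the weekday of Aug 10, 2039. Doomsday rule: the anchor day for the 2000s is Tuesday. For year 39: 39÷12 = 3 r 3, and 3÷4 = 0, so 3+3+0 = 6.
Tuesday + 6 ≡ Monday — that's 2039's doomsday.
In August the doomsday date is Aug 8.
Aug 10 is 2 days after Aug 8; 2 mod 7 = 2, so Monday + 2 = Wednesday.
608 mod 7 = 6, so 608 days before a Wednesday is Wednesday − 6 = Thursday.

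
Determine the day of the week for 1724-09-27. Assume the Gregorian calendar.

Wednesday

Doomsday rule: the anchor day for the 1700s is Sunday. For year 24: 24÷12 = 2 r 0, and 0÷4 = 0, so 2+0+0 = 2.
Sunday + 2 ≡ Tuesday — that's 1724's doomsday.
In September the doomsday date is Sep 5.
Sep 27 is 22 days after Sep 5; 22 mod 7 = 1, so Tuesday + 1 = Wednesday.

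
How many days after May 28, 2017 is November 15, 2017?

171

May 28, 2017 → Jun 28, 2017: 31 days (May has 31).
Jun 28, 2017 → Jul 28, 2017: 30 days (June has 30).
Jul 28, 2017 → Aug 28, 2017: 31 days (July has 31).
Aug 28, 2017 → Sep 28, 2017: 31 days (August has 31).
Sep 28, 2017 → Oct 28, 2017: 30 days (September has 30).
Oct 28, 2017 → Nov 15, 2017: 18 days.
Total: 171 days.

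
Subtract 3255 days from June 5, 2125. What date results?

July 7, 2116

−365 (one year) → Jun 5, 2124 (2890 left).
−366 (one year; includes Feb 29, 2124) → Jun 5, 2123 (2524 left).
−365 (one year) → Jun 5, 2122 (2159 left).
−365 (one year) → Jun 5, 2121 (1794 left).
−365 (one year) → Jun 5, 2120 (1429 left).
−366 (one year; includes Feb 29, 2120) → Jun 5, 2119 (1063 left).
−365 (one year) → Jun 5, 2118 (698 left).
−365 (one year) → Jun 5, 2117 (333 left).
−5 → May 31, 2117 (end of May, 31 days; 328 left).
−31 → Apr 30, 2117 (end of Apr, 30 days; 297 left).
−30 → Mar 31, 2117 (end of Mar, 31 days; 267 left).
−31 → Feb 28, 2117 (end of Feb, 28 days; 236 left).
−28 → Jan 31, 2117 (end of Jan, 31 days; 208 left).
−31 → Dec 31, 2116 (end of Dec, 31 days; 177 left).
−31 → Nov 30, 2116 (end of Nov, 30 days; 146 left).
−30 → Oct 31, 2116 (end of Oct, 31 days; 116 left).
−31 → Sep 30, 2116 (end of Sep, 30 days; 85 left).
−30 → Aug 31, 2116 (end of Aug, 31 days; 55 left).
−31 → Jul 31, 2116 (end of Jul, 31 days; 24 left).
−24 → Jul 7, 2116.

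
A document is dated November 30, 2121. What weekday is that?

Doomsday rule: the anchor day for the 2100s is Sunday. For year 21: 21÷12 = 1 r 9, and 9÷4 = 2, so 1+9+2 = 12.
Sunday + 12 ≡ Friday — that's 2121's doomsday.
In November the doomsday date is Nov 7.
Nov 30 is 23 days after Nov 7; 23 mod 7 = 2, so Friday + 2 = Sunday.

Sunday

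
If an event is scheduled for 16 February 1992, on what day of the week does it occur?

Sunday

Doomsday rule: the anchor day for the 1900s is Wednesday. For year 92: 92÷12 = 7 r 8, and 8÷4 = 2, so 7+8+2 = 17.
Wednesday + 17 ≡ Saturday — that's 1992's doomsday.
In February the doomsday date is Feb 29 (1992 is a leap year (divisible by 4)).
Feb 16 is 13 days before Feb 29; 13 mod 7 = 6, so Saturday − 6 = Sunday.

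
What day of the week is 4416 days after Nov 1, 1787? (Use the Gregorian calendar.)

First find the weekday of Nov 1, 1787. Doomsday rule: the anchor day for the 1700s is Sunday. For year 87: 87÷12 = 7 r 3, and 3÷4 = 0, so 7+3+0 = 10.
Sunday + 10 ≡ Wednesday — that's 1787's doomsday.
In November the doomsday date is Nov 7.
Nov 1 is 6 days before Nov 7; 6 mod 7 = 6, so Wednesday − 6 = Thursday.
4416 mod 7 = 6, so 4416 days after a Thursday is Thursday + 6 = Wednesday.

Wednesday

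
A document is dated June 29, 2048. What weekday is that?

January 1, 2048 is a Wednesday.
Jan 1, 2048 → Feb 1, 2048: 31 days (January has 31).
Feb 1, 2048 → Mar 1, 2048: 29 days (February has 29).
Mar 1, 2048 → Apr 1, 2048: 31 days (March has 31).
Apr 1, 2048 → May 1, 2048: 30 days (April has 30).
May 1, 2048 → Jun 1, 2048: 31 days (May has 31).
Jun 1, 2048 → Jun 29, 2048: 28 days.
Total: 180 days.
180 mod 7 = 5, so Wednesday + 5 = Monday.

Monday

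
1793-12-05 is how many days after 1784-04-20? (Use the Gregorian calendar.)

Apr 20, 1784 → Apr 20, 1785: 365 days.
Apr 20, 1785 → Apr 20, 1786: 365 days.
Apr 20, 1786 → Apr 20, 1787: 365 days.
Apr 20, 1787 → Apr 20, 1788: 366 days (Feb 29, 1788 is in that span).
Apr 20, 1788 → Apr 20, 1789: 365 days.
Apr 20, 1789 → Apr 20, 1790: 365 days.
Apr 20, 1790 → Apr 20, 1791: 365 days.
Apr 20, 1791 → Apr 20, 1792: 366 days (Feb 29, 1792 is in that span).
Apr 20, 1792 → Apr 20, 1793: 365 days.
Apr 20, 1793 → May 20, 1793: 30 days (April has 30).
May 20, 1793 → Jun 20, 1793: 31 days (May has 31).
Jun 20, 1793 → Jul 20, 1793: 30 days (June has 30).
Jul 20, 1793 → Aug 20, 1793: 31 days (July has 31).
Aug 20, 1793 → Sep 20, 1793: 31 days (August has 31).
Sep 20, 1793 → Oct 20, 1793: 30 days (September has 30).
Oct 20, 1793 → Nov 20, 1793: 31 days (October has 31).
Nov 20, 1793 → Dec 5, 1793: 15 days.
Total: 3516 days.

3516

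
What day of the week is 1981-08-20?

Thursday

Doomsday rule: the anchor day for the 1900s is Wednesday. For year 81: 81÷12 = 6 r 9, and 9÷4 = 2, so 6+9+2 = 17.
Wednesday + 17 ≡ Saturday — that's 1981's doomsday.
In August the doomsday date is Aug 8.
Aug 20 is 12 days after Aug 8; 12 mod 7 = 5, so Saturday + 5 = Thursday.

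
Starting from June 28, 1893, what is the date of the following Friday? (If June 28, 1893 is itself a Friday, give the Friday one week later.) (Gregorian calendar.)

Jun 28, 1893 is a Wednesday.
From Wednesday to the next Friday is 2 days.
Jun 28, 1893 + 2 = Jun 30, 1893.

June 30, 1893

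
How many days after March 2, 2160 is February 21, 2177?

Mar 2, 2160 → Mar 2, 2161: 365 days.
Mar 2, 2161 → Mar 2, 2162: 365 days.
Mar 2, 2162 → Mar 2, 2163: 365 days.
Mar 2, 2163 → Mar 2, 2164: 366 days (Feb 29, 2164 is in that span).
Mar 2, 2164 → Mar 2, 2165: 365 days.
Mar 2, 2165 → Mar 2, 2166: 365 days.
Mar 2, 2166 → Mar 2, 2167: 365 days.
Mar 2, 2167 → Mar 2, 2168: 366 days (Feb 29, 2168 is in that span).
Mar 2, 2168 → Mar 2, 2169: 365 days.
Mar 2, 2169 → Mar 2, 2170: 365 days.
Mar 2, 2170 → Mar 2, 2171: 365 days.
Mar 2, 2171 → Mar 2, 2172: 366 days (Feb 29, 2172 is in that span).
Mar 2, 2172 → Mar 2, 2173: 365 days.
Mar 2, 2173 → Mar 2, 2174: 365 days.
Mar 2, 2174 → Mar 2, 2175: 365 days.
Mar 2, 2175 → Mar 2, 2176: 366 days (Feb 29, 2176 is in that span).
Mar 2, 2176 → Apr 2, 2176: 31 days (March has 31).
Apr 2, 2176 → May 2, 2176: 30 days (April has 30).
May 2, 2176 → Jun 2, 2176: 31 days (May has 31).
Jun 2, 2176 → Jul 2, 2176: 30 days (June has 30).
Jul 2, 2176 → Aug 2, 2176: 31 days (July has 31).
Aug 2, 2176 → Sep 2, 2176: 31 days (August has 31).
Sep 2, 2176 → Oct 2, 2176: 30 days (September has 30).
Oct 2, 2176 → Nov 2, 2176: 31 days (October has 31).
Nov 2, 2176 → Dec 2, 2176: 30 days (November has 30).
Dec 2, 2176 → Jan 2, 2177: 31 days (December has 31).
Jan 2, 2177 → Feb 2, 2177: 31 days (January has 31).
Feb 2, 2177 → Feb 21, 2177: 19 days.
Total: 6200 days.

6200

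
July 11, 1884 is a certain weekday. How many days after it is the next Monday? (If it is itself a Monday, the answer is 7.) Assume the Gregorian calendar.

Jul 11, 1884 is a Friday.
From Friday to the next Monday is 3 days.

3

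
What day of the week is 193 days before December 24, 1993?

Monday

First find the weekday of Dec 24, 1993. Doomsday rule: the anchor day for the 1900s is Wednesday. For year 93: 93÷12 = 7 r 9, and 9÷4 = 2, so 7+9+2 = 18.
Wednesday + 18 ≡ Sunday — that's 1993's doomsday.
In December the doomsday date is Dec 12.
Dec 24 is 12 days after Dec 12; 12 mod 7 = 5, so Sunday + 5 = Friday.
193 mod 7 = 4, so 193 days before a Friday is Friday − 4 = Monday.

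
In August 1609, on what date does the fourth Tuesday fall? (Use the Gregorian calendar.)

August 25, 1609

August 1, 1609 is a Saturday.
The first Tuesday is therefore August 4 (3 days later).
The fourth Tuesday is 4 + 3×7 = August 25.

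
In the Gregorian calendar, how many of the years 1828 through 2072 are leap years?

Multiples of 4 in [1828,2072]: 62.
Of those, multiples of 100: 2 (not leap unless ÷400).
Multiples of 400: 1.
Leap years = 62 − 2 + 1 = 61.

61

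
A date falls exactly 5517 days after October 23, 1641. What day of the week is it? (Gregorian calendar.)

Thursday

First find the weekday of Oct 23, 1641. Doomsday rule: the anchor day for the 1600s is Tuesday. For year 41: 41÷12 = 3 r 5, and 5÷4 = 1, so 3+5+1 = 9.
Tuesday + 9 ≡ Thursday — that's 1641's doomsday.
In October the doomsday date is Oct 10.
Oct 23 is 13 days after Oct 10; 13 mod 7 = 6, so Thursday + 6 = Wednesday.
5517 mod 7 = 1, so 5517 days after a Wednesday is Wednesday + 1 = Thursday.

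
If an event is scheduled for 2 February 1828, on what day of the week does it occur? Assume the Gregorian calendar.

Doomsday rule: the anchor day for the 1800s is Friday. For year 28: 28÷12 = 2 r 4, and 4÷4 = 1, so 2+4+1 = 7.
Friday + 7 ≡ Friday — that's 1828's doomsday.
In February the doomsday date is Feb 29 (1828 is a leap year (divisible by 4)).
Feb 2 is 27 days before Feb 29; 27 mod 7 = 6, so Friday − 6 = Saturday.

Saturday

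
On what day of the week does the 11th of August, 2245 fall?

Monday

Doomsday rule: the anchor day for the 2200s is Friday. For year 45: 45÷12 = 3 r 9, and 9÷4 = 2, so 3+9+2 = 14.
Friday + 14 ≡ Friday — that's 2245's doomsday.
In August the doomsday date is Aug 8.
Aug 11 is 3 days after Aug 8; 3 mod 7 = 3, so Friday + 3 = Monday.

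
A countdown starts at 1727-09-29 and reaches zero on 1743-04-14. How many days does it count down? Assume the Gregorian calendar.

5676

Sep 29, 1727 → Sep 29, 1728: 366 days (Feb 29, 1728 is in that span).
Sep 29, 1728 → Sep 29, 1729: 365 days.
Sep 29, 1729 → Sep 29, 1730: 365 days.
Sep 29, 1730 → Sep 29, 1731: 365 days.
Sep 29, 1731 → Sep 29, 1732: 366 days (Feb 29, 1732 is in that span).
Sep 29, 1732 → Sep 29, 1733: 365 days.
Sep 29, 1733 → Sep 29, 1734: 365 days.
Sep 29, 1734 → Sep 29, 1735: 365 days.
Sep 29, 1735 → Sep 29, 1736: 366 days (Feb 29, 1736 is in that span).
Sep 29, 1736 → Sep 29, 1737: 365 days.
Sep 29, 1737 → Sep 29, 1738: 365 days.
Sep 29, 1738 → Sep 29, 1739: 365 days.
Sep 29, 1739 → Sep 29, 1740: 366 days (Feb 29, 1740 is in that span).
Sep 29, 1740 → Sep 29, 1741: 365 days.
Sep 29, 1741 → Sep 29, 1742: 365 days.
Sep 29, 1742 → Oct 29, 1742: 30 days (September has 30).
Oct 29, 1742 → Nov 29, 1742: 31 days (October has 31).
Nov 29, 1742 → Dec 29, 1742: 30 days (November has 30).
Dec 29, 1742 → Jan 29, 1743: 31 days (December has 31).
Jan 29, 1743 → Feb 28, 1743: 30 days (January has 31).
Feb 28, 1743 → Mar 28, 1743: 28 days (February has 28).
Mar 28, 1743 → Apr 14, 1743: 17 days.
Total: 5676 days.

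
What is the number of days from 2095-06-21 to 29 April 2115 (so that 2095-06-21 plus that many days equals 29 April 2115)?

7251

Jun 21, 2095 → Jun 21, 2096: 366 days (Feb 29, 2096 is in that span).
Jun 21, 2096 → Jun 21, 2097: 365 days.
Jun 21, 2097 → Jun 21, 2098: 365 days.
Jun 21, 2098 → Jun 21, 2099: 365 days.
Jun 21, 2099 → Jun 21, 2100: 365 days.
Jun 21, 2100 → Jun 21, 2101: 365 days.
Jun 21, 2101 → Jun 21, 2102: 365 days.
Jun 21, 2102 → Jun 21, 2103: 365 days.
Jun 21, 2103 → Jun 21, 2104: 366 days (Feb 29, 2104 is in that span).
Jun 21, 2104 → Jun 21, 2105: 365 days.
Jun 21, 2105 → Jun 21, 2106: 365 days.
Jun 21, 2106 → Jun 21, 2107: 365 days.
Jun 21, 2107 → Jun 21, 2108: 366 days (Feb 29, 2108 is in that span).
Jun 21, 2108 → Jun 21, 2109: 365 days.
Jun 21, 2109 → Jun 21, 2110: 365 days.
Jun 21, 2110 → Jun 21, 2111: 365 days.
Jun 21, 2111 → Jun 21, 2112: 366 days (Feb 29, 2112 is in that span).
Jun 21, 2112 → Jun 21, 2113: 365 days.
Jun 21, 2113 → Jun 21, 2114: 365 days.
Jun 21, 2114 → Jul 21, 2114: 30 days (June has 30).
Jul 21, 2114 → Aug 21, 2114: 31 days (July has 31).
Aug 21, 2114 → Sep 21, 2114: 31 days (August has 31).
Sep 21, 2114 → Oct 21, 2114: 30 days (September has 30).
Oct 21, 2114 → Nov 21, 2114: 31 days (October has 31).
Nov 21, 2114 → Dec 21, 2114: 30 days (November has 30).
Dec 21, 2114 → Jan 21, 2115: 31 days (December has 31).
Jan 21, 2115 → Feb 21, 2115: 31 days (January has 31).
Feb 21, 2115 → Mar 21, 2115: 28 days (February has 28).
Mar 21, 2115 → Apr 21, 2115: 31 days (March has 31).
Apr 21, 2115 → Apr 29, 2115: 8 days.
Total: 7251 days.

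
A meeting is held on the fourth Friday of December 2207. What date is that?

December 25, 2207

December 1, 2207 is a Tuesday.
The first Friday is therefore December 4 (3 days later).
The fourth Friday is 4 + 3×7 = December 25.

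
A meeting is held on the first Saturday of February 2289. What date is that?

February 1, 2289 is a Friday.
The first Saturday is therefore February 2 (1 days later).

February 2, 2289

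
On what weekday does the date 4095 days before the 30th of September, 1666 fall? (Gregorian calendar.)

First find the weekday of Sep 30, 1666. Doomsday rule: the anchor day for the 1600s is Tuesday. For year 66: 66÷12 = 5 r 6, and 6÷4 = 1, so 5+6+1 = 12.
Tuesday + 12 ≡ Sunday — that's 1666's doomsday.
In September the doomsday date is Sep 5.
Sep 30 is 25 days after Sep 5; 25 mod 7 = 4, so Sunday + 4 = Thursday.
4095 mod 7 = 0, so 4095 days before a Thursday is Thursday − 0 = Thursday.

Thursday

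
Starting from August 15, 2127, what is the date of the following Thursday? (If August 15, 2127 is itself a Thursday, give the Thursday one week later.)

Aug 15, 2127 is a Friday.
From Friday to the next Thursday is 6 days.
Aug 15, 2127 + 6 = Aug 21, 2127.

August 21, 2127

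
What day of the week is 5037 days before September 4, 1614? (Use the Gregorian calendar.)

Sep 4, 1614 is a Thursday.
5037 mod 7 = 4, so 5037 days before a Thursday is Thursday − 4 = Sunday.

Sunday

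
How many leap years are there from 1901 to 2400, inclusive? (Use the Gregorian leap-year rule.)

Multiples of 4 in [1901,2400]: 125.
Of those, multiples of 100: 5 (not leap unless ÷400).
Multiples of 400: 2.
Leap years = 125 − 5 + 2 = 122.

122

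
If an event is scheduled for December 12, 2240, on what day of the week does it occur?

Doomsday rule: the anchor day for the 2200s is Friday. For year 40: 40÷12 = 3 r 4, and 4÷4 = 1, so 3+4+1 = 8.
Friday + 8 ≡ Saturday — that's 2240's doomsday.
In December the doomsday date is Dec 12.
Dec 12 is the doomsday itself: Saturday.

Saturday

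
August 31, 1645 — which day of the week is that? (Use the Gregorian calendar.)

Doomsday rule: the anchor day for the 1600s is Tuesday. For year 45: 45÷12 = 3 r 9, and 9÷4 = 2, so 3+9+2 = 14.
Tuesday + 14 ≡ Tuesday — that's 1645's doomsday.
In August the doomsday date is Aug 8.
Aug 31 is 23 days after Aug 8; 23 mod 7 = 2, so Tuesday + 2 = Thursday.

Thursday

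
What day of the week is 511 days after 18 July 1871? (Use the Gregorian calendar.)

Tuesday

Jul 18, 1871 is a Tuesday.
511 mod 7 = 0, so 511 days after a Tuesday is Tuesday + 0 = Tuesday.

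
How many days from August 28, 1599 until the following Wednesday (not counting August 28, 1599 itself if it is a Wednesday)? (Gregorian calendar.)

Aug 28, 1599 is a Saturday.
From Saturday to the next Wednesday is 4 days.

4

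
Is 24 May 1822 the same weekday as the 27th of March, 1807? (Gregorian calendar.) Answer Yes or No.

From Mar 27, 1807 to May 24, 1822 is 5537 days.
5537 mod 7 = 0, so they are the same weekday.
(Mar 27, 1807 is a Friday; May 24, 1822 is a Friday.)

Yes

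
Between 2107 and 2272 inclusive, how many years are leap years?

41

Multiples of 4 in [2107,2272]: 42.
Of those, multiples of 100: 1 (not leap unless ÷400).
Multiples of 400: 0.
Leap years = 42 − 1 + 0 = 41.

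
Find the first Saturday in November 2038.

November 1, 2038 is a Monday.
The first Saturday is therefore November 6 (5 days later).

November 6, 2038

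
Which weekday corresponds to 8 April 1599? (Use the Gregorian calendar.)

Thursday

Doomsday rule: the anchor day for the 1500s is Wednesday. For year 99: 99÷12 = 8 r 3, and 3÷4 = 0, so 8+3+0 = 11.
Wednesday + 11 ≡ Sunday — that's 1599's doomsday.
In April the doomsday date is Apr 4.
Apr 8 is 4 days after Apr 4; 4 mod 7 = 4, so Sunday + 4 = Thursday.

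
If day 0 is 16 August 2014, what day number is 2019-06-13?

1762

Aug 16, 2014 → Aug 16, 2015: 365 days.
Aug 16, 2015 → Aug 16, 2016: 366 days (Feb 29, 2016 is in that span).
Aug 16, 2016 → Aug 16, 2017: 365 days.
Aug 16, 2017 → Aug 16, 2018: 365 days.
Aug 16, 2018 → Sep 16, 2018: 31 days (August has 31).
Sep 16, 2018 → Oct 16, 2018: 30 days (September has 30).
Oct 16, 2018 → Nov 16, 2018: 31 days (October has 31).
Nov 16, 2018 → Dec 16, 2018: 30 days (November has 30).
Dec 16, 2018 → Jan 16, 2019: 31 days (December has 31).
Jan 16, 2019 → Feb 16, 2019: 31 days (January has 31).
Feb 16, 2019 → Mar 16, 2019: 28 days (February has 28).
Mar 16, 2019 → Apr 16, 2019: 31 days (March has 31).
Apr 16, 2019 → May 16, 2019: 30 days (April has 30).
May 16, 2019 → Jun 13, 2019: 28 days.
Total: 1762 days.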